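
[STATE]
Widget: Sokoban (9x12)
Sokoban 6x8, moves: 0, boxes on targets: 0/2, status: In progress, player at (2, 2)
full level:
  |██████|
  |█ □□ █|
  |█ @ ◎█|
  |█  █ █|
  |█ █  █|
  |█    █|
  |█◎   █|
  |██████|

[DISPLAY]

██████   
█ □□ █   
█ @ ◎█   
█  █ █   
█ █  █   
█    █   
█◎   █   
██████   
Moves: 0 
         
         
         


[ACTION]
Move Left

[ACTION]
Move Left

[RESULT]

██████   
█ □□ █   
█@  ◎█   
█  █ █   
█ █  █   
█    █   
█◎   █   
██████   
Moves: 1 
         
         
         


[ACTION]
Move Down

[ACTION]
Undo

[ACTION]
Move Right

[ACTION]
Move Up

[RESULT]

██████   
█ □□ █   
█ @ ◎█   
█  █ █   
█ █  █   
█    █   
█◎   █   
██████   
Moves: 2 
         
         
         


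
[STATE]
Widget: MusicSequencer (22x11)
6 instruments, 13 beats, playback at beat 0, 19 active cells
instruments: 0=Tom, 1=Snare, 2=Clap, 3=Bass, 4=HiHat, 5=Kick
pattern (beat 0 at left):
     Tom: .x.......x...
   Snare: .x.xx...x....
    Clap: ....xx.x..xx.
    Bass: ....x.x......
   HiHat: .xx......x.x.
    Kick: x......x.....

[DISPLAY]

      ▼123456789012   
   Tom·█·······█···   
 Snare·█·██···█····   
  Clap····██·█··██·   
  Bass····█·█······   
 HiHat·██······█·█·   
  Kick█······█·····   
                      
                      
                      
                      


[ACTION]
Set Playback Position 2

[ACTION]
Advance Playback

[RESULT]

      012▼456789012   
   Tom·█·······█···   
 Snare·█·██···█····   
  Clap····██·█··██·   
  Bass····█·█······   
 HiHat·██······█·█·   
  Kick█······█·····   
                      
                      
                      
                      


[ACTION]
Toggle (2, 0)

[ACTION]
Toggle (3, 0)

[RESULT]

      012▼456789012   
   Tom·█·······█···   
 Snare·█·██···█····   
  Clap█···██·█··██·   
  Bass█···█·█······   
 HiHat·██······█·█·   
  Kick█······█·····   
                      
                      
                      
                      


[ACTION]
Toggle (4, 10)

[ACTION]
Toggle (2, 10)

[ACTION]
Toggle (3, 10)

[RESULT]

      012▼456789012   
   Tom·█·······█···   
 Snare·█·██···█····   
  Clap█···██·█···█·   
  Bass█···█·█···█··   
 HiHat·██······███·   
  Kick█······█·····   
                      
                      
                      
                      


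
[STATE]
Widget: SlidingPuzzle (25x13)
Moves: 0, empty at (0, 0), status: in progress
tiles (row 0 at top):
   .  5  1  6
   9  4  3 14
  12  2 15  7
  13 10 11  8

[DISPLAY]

┌────┬────┬────┬────┐    
│    │  5 │  1 │  6 │    
├────┼────┼────┼────┤    
│  9 │  4 │  3 │ 14 │    
├────┼────┼────┼────┤    
│ 12 │  2 │ 15 │  7 │    
├────┼────┼────┼────┤    
│ 13 │ 10 │ 11 │  8 │    
└────┴────┴────┴────┘    
Moves: 0                 
                         
                         
                         


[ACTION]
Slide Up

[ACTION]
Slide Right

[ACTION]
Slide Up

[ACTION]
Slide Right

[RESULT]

┌────┬────┬────┬────┐    
│  9 │  5 │  1 │  6 │    
├────┼────┼────┼────┤    
│ 12 │  4 │  3 │ 14 │    
├────┼────┼────┼────┤    
│    │  2 │ 15 │  7 │    
├────┼────┼────┼────┤    
│ 13 │ 10 │ 11 │  8 │    
└────┴────┴────┴────┘    
Moves: 2                 
                         
                         
                         


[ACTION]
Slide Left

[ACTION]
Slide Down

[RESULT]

┌────┬────┬────┬────┐    
│  9 │  5 │  1 │  6 │    
├────┼────┼────┼────┤    
│ 12 │    │  3 │ 14 │    
├────┼────┼────┼────┤    
│  2 │  4 │ 15 │  7 │    
├────┼────┼────┼────┤    
│ 13 │ 10 │ 11 │  8 │    
└────┴────┴────┴────┘    
Moves: 4                 
                         
                         
                         


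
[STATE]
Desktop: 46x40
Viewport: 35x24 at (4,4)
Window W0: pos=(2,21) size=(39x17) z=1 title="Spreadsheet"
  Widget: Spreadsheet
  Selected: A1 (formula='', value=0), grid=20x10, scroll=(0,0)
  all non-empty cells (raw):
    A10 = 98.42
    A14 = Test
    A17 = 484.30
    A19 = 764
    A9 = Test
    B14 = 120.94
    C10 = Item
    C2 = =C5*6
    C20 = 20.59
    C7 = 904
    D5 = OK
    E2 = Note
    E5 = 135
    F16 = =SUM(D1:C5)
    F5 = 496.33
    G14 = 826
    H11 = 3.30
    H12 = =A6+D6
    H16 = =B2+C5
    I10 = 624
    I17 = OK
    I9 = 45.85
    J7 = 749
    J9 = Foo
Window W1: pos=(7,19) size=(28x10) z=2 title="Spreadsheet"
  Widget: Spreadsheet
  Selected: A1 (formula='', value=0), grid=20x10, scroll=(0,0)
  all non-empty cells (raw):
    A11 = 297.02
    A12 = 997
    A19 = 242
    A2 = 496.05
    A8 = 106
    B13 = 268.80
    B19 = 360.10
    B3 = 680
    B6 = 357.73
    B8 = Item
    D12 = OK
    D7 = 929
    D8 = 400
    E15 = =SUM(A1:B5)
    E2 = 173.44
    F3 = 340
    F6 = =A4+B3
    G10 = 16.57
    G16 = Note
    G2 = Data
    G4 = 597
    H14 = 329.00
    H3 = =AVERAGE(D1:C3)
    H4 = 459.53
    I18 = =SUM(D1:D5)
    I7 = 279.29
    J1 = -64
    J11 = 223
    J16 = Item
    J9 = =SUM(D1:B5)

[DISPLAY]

                                   
                                   
                                   
                                   
                                   
                                   
                                   
                                   
                                   
                                   
                                   
                                   
                                   
                                   
                                   
   ┏━━━━━━━━━━━━━━━━━━━━━━━━━━┓    
   ┃ Spreadsheet              ┃    
━━━┠──────────────────────────┨━━━━
Spr┃A1:                       ┃    
───┃       A       B       C  ┃────
1: ┃--------------------------┃    
   ┃  1      [0]       0      ┃    
---┃  2   496.05       0      ┃----
 1 ┃  3        0     680      ┃   0


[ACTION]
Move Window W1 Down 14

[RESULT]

                                   
                                   
                                   
                                   
                                   
                                   
                                   
                                   
                                   
                                   
                                   
                                   
                                   
                                   
                                   
                                   
                                   
━━━━━━━━━━━━━━━━━━━━━━━━━━━━━━━━━━━
Spreadsheet                        
───────────────────────────────────
1:                                 
      A       B       C       D    
-----------------------------------
 1      [0]       0       0       0


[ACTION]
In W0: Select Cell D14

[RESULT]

                                   
                                   
                                   
                                   
                                   
                                   
                                   
                                   
                                   
                                   
                                   
                                   
                                   
                                   
                                   
                                   
                                   
━━━━━━━━━━━━━━━━━━━━━━━━━━━━━━━━━━━
Spreadsheet                        
───────────────────────────────────
14:                                
      A       B       C       D    
-----------------------------------
 1        0       0       0       0


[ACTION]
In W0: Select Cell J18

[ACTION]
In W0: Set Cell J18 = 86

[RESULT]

                                   
                                   
                                   
                                   
                                   
                                   
                                   
                                   
                                   
                                   
                                   
                                   
                                   
                                   
                                   
                                   
                                   
━━━━━━━━━━━━━━━━━━━━━━━━━━━━━━━━━━━
Spreadsheet                        
───────────────────────────────────
18: 86                             
      A       B       C       D    
-----------------------------------
 1        0       0       0       0


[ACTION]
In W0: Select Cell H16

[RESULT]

                                   
                                   
                                   
                                   
                                   
                                   
                                   
                                   
                                   
                                   
                                   
                                   
                                   
                                   
                                   
                                   
                                   
━━━━━━━━━━━━━━━━━━━━━━━━━━━━━━━━━━━
Spreadsheet                        
───────────────────────────────────
16: =B2+C5                         
      A       B       C       D    
-----------------------------------
 1        0       0       0       0


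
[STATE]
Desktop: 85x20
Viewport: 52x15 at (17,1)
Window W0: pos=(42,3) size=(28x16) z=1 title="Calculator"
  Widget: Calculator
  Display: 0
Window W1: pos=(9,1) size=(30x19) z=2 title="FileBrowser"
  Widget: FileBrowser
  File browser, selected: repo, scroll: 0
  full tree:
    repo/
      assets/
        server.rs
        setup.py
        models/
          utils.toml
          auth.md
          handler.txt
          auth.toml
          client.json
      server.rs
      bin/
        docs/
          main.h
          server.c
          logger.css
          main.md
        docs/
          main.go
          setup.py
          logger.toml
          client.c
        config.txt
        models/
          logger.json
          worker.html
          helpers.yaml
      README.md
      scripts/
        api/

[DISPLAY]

━━━━━━━━━━━━━━━━━━━━━┓                              
owser                ┃                              
─────────────────────┨   ┏━━━━━━━━━━━━━━━━━━━━━━━━━━
epo/                 ┃   ┃ Calculator               
 assets/             ┃   ┠──────────────────────────
ver.rs               ┃   ┃                         0
 bin/                ┃   ┃┌───┬───┬───┬───┐         
DME.md               ┃   ┃│ 7 │ 8 │ 9 │ ÷ │         
 scripts/            ┃   ┃├───┼───┼───┼───┤         
                     ┃   ┃│ 4 │ 5 │ 6 │ × │         
                     ┃   ┃├───┼───┼───┼───┤         
                     ┃   ┃│ 1 │ 2 │ 3 │ - │         
                     ┃   ┃├───┼───┼───┼───┤         
                     ┃   ┃│ 0 │ . │ = │ + │         
                     ┃   ┃├───┼───┼───┼───┤         


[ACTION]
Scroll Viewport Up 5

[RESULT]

                                                    
━━━━━━━━━━━━━━━━━━━━━┓                              
owser                ┃                              
─────────────────────┨   ┏━━━━━━━━━━━━━━━━━━━━━━━━━━
epo/                 ┃   ┃ Calculator               
 assets/             ┃   ┠──────────────────────────
ver.rs               ┃   ┃                         0
 bin/                ┃   ┃┌───┬───┬───┬───┐         
DME.md               ┃   ┃│ 7 │ 8 │ 9 │ ÷ │         
 scripts/            ┃   ┃├───┼───┼───┼───┤         
                     ┃   ┃│ 4 │ 5 │ 6 │ × │         
                     ┃   ┃├───┼───┼───┼───┤         
                     ┃   ┃│ 1 │ 2 │ 3 │ - │         
                     ┃   ┃├───┼───┼───┼───┤         
                     ┃   ┃│ 0 │ . │ = │ + │         


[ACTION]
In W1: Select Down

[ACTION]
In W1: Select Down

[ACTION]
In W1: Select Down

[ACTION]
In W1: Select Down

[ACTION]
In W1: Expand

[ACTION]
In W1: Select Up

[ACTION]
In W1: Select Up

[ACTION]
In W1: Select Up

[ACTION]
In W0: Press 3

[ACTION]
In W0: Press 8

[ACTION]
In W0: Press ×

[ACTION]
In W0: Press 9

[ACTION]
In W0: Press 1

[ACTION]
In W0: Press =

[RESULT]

                                                    
━━━━━━━━━━━━━━━━━━━━━┓                              
owser                ┃                              
─────────────────────┨   ┏━━━━━━━━━━━━━━━━━━━━━━━━━━
epo/                 ┃   ┃ Calculator               
 assets/             ┃   ┠──────────────────────────
ver.rs               ┃   ┃                      3458
 bin/                ┃   ┃┌───┬───┬───┬───┐         
DME.md               ┃   ┃│ 7 │ 8 │ 9 │ ÷ │         
 scripts/            ┃   ┃├───┼───┼───┼───┤         
                     ┃   ┃│ 4 │ 5 │ 6 │ × │         
                     ┃   ┃├───┼───┼───┼───┤         
                     ┃   ┃│ 1 │ 2 │ 3 │ - │         
                     ┃   ┃├───┼───┼───┼───┤         
                     ┃   ┃│ 0 │ . │ = │ + │         


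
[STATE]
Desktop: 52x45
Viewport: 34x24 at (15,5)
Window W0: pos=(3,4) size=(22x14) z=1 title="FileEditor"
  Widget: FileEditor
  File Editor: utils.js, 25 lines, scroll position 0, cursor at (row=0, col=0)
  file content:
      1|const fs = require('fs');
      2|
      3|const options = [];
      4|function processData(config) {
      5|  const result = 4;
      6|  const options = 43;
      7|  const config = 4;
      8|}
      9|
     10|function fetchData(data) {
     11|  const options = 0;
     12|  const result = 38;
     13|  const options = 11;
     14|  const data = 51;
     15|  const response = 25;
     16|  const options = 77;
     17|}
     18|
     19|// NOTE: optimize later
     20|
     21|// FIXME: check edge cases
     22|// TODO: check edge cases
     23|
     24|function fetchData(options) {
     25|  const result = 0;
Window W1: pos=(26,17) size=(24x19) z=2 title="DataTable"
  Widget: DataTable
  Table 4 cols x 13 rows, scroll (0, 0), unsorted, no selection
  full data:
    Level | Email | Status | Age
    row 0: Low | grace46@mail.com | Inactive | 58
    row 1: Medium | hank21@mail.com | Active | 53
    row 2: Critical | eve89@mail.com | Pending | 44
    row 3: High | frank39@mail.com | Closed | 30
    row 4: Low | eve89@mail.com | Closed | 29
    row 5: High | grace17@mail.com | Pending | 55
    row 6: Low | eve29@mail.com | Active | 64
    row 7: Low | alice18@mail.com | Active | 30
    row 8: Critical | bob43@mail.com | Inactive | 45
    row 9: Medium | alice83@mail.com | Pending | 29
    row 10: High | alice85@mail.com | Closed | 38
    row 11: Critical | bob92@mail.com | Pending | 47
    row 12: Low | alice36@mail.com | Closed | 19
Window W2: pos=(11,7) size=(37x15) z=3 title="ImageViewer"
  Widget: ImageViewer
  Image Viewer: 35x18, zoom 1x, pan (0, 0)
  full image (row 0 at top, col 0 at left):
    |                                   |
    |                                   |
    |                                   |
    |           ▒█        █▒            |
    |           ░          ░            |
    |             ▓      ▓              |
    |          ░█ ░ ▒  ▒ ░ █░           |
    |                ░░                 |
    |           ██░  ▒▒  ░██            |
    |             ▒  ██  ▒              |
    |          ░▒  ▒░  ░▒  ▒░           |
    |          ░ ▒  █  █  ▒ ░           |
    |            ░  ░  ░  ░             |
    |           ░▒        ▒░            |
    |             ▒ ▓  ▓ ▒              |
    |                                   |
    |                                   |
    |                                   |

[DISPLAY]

         ┃                        
─────────┨                        
━━━━━━━━━━━━━━━━━━━━━━━━━━━━━━━━┓ 
ageViewer                       ┃ 
────────────────────────────────┨ 
                                ┃ 
                                ┃ 
                                ┃ 
        ▒█        █▒            ┃ 
        ░          ░            ┃ 
          ▓      ▓              ┃ 
       ░█ ░ ▒  ▒ ░ █░           ┃ 
             ░░                 ┃━
        ██░  ▒▒  ░██            ┃ 
          ▒  ██  ▒              ┃─
       ░▒  ▒░  ░▒  ▒░           ┃ 
━━━━━━━━━━━━━━━━━━━━━━━━━━━━━━━━┛─
           ┃Low     │grace46@mail.
           ┃Medium  │hank21@mail.c
           ┃Critical│eve89@mail.co
           ┃High    │frank39@mail.
           ┃Low     │eve89@mail.co
           ┃High    │grace17@mail.
           ┃Low     │eve29@mail.co


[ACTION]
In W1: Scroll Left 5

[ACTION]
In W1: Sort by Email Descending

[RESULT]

         ┃                        
─────────┨                        
━━━━━━━━━━━━━━━━━━━━━━━━━━━━━━━━┓ 
ageViewer                       ┃ 
────────────────────────────────┨ 
                                ┃ 
                                ┃ 
                                ┃ 
        ▒█        █▒            ┃ 
        ░          ░            ┃ 
          ▓      ▓              ┃ 
       ░█ ░ ▒  ▒ ░ █░           ┃ 
             ░░                 ┃━
        ██░  ▒▒  ░██            ┃ 
          ▒  ██  ▒              ┃─
       ░▒  ▒░  ░▒  ▒░           ┃ 
━━━━━━━━━━━━━━━━━━━━━━━━━━━━━━━━┛─
           ┃Medium  │hank21@mail.c
           ┃Low     │grace46@mail.
           ┃High    │grace17@mail.
           ┃High    │frank39@mail.
           ┃Critical│eve89@mail.co
           ┃Low     │eve89@mail.co
           ┃Low     │eve29@mail.co


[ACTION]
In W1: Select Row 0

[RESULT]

         ┃                        
─────────┨                        
━━━━━━━━━━━━━━━━━━━━━━━━━━━━━━━━┓ 
ageViewer                       ┃ 
────────────────────────────────┨ 
                                ┃ 
                                ┃ 
                                ┃ 
        ▒█        █▒            ┃ 
        ░          ░            ┃ 
          ▓      ▓              ┃ 
       ░█ ░ ▒  ▒ ░ █░           ┃ 
             ░░                 ┃━
        ██░  ▒▒  ░██            ┃ 
          ▒  ██  ▒              ┃─
       ░▒  ▒░  ░▒  ▒░           ┃ 
━━━━━━━━━━━━━━━━━━━━━━━━━━━━━━━━┛─
           ┃>edium  │hank21@mail.c
           ┃Low     │grace46@mail.
           ┃High    │grace17@mail.
           ┃High    │frank39@mail.
           ┃Critical│eve89@mail.co
           ┃Low     │eve89@mail.co
           ┃Low     │eve29@mail.co


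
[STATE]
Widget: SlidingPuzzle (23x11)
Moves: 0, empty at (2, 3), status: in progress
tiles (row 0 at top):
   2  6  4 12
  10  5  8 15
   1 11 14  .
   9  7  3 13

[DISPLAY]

┌────┬────┬────┬────┐  
│  2 │  6 │  4 │ 12 │  
├────┼────┼────┼────┤  
│ 10 │  5 │  8 │ 15 │  
├────┼────┼────┼────┤  
│  1 │ 11 │ 14 │    │  
├────┼────┼────┼────┤  
│  9 │  7 │  3 │ 13 │  
└────┴────┴────┴────┘  
Moves: 0               
                       


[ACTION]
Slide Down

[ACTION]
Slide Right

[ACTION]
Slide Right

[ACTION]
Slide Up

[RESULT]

┌────┬────┬────┬────┐  
│  2 │  6 │  4 │ 12 │  
├────┼────┼────┼────┤  
│ 10 │ 11 │  5 │  8 │  
├────┼────┼────┼────┤  
│  1 │    │ 14 │ 15 │  
├────┼────┼────┼────┤  
│  9 │  7 │  3 │ 13 │  
└────┴────┴────┴────┘  
Moves: 4               
                       


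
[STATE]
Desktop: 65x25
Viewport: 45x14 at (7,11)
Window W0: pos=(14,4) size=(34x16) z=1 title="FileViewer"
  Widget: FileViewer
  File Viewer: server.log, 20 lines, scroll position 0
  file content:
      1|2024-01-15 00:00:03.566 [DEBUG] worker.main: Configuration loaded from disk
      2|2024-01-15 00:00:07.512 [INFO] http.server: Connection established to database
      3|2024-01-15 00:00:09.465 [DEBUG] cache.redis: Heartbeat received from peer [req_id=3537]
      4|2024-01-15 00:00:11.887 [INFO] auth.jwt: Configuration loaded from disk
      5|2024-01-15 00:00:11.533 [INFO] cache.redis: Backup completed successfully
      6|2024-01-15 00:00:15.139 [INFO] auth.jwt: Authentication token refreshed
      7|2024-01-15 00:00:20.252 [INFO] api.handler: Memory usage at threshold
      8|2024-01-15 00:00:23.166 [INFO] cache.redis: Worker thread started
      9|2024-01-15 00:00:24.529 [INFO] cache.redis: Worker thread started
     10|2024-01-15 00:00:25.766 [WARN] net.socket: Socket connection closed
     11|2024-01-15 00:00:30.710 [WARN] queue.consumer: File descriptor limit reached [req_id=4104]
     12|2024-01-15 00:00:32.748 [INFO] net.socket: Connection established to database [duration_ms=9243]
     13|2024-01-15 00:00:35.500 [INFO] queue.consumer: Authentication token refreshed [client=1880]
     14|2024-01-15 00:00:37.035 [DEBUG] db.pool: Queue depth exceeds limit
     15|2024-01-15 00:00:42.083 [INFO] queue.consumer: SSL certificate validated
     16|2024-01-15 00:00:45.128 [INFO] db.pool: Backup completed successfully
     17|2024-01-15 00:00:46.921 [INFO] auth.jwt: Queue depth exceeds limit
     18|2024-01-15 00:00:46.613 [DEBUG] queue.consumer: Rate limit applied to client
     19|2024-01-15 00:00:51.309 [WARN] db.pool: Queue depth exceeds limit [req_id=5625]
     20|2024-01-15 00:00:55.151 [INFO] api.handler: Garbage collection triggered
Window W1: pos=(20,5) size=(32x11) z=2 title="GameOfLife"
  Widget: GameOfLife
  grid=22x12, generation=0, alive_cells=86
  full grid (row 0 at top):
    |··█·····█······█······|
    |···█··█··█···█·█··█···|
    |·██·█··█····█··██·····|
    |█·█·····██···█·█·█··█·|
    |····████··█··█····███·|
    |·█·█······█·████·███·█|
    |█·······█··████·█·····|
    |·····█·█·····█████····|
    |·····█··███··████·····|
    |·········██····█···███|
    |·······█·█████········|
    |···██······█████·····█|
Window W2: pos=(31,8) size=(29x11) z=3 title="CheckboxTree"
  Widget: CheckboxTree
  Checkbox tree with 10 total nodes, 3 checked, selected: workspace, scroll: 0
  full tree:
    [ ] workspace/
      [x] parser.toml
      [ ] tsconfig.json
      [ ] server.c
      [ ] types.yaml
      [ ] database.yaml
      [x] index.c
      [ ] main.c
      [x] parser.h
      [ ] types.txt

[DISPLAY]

       ┃2024-┃·█·█······┃>[-] workspace/     
       ┃2024-┃█·······█·┃   [x] parser.toml  
       ┃2024-┃·····█·█··┃   [ ] tsconfig.json
       ┃2024-┃·····█··██┃   [ ] server.c     
       ┃2024-┗━━━━━━━━━━┃   [ ] types.yaml   
       ┃2024-01-15 00:00┃   [ ] database.yaml
       ┃2024-01-15 00:00┃   [x] index.c      
       ┃2024-01-15 00:00┗━━━━━━━━━━━━━━━━━━━━
       ┗━━━━━━━━━━━━━━━━━━━━━━━━━━━━━━━━┛    
                                             
                                             
                                             
                                             
                                             


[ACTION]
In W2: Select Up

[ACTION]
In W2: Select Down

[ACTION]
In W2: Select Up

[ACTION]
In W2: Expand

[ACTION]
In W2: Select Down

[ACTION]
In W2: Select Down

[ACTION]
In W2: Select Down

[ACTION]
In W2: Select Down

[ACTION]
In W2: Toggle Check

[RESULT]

       ┃2024-┃·█·█······┃ [-] workspace/     
       ┃2024-┃█·······█·┃   [x] parser.toml  
       ┃2024-┃·····█·█··┃   [ ] tsconfig.json
       ┃2024-┃·····█··██┃   [ ] server.c     
       ┃2024-┗━━━━━━━━━━┃>  [x] types.yaml   
       ┃2024-01-15 00:00┃   [ ] database.yaml
       ┃2024-01-15 00:00┃   [x] index.c      
       ┃2024-01-15 00:00┗━━━━━━━━━━━━━━━━━━━━
       ┗━━━━━━━━━━━━━━━━━━━━━━━━━━━━━━━━┛    
                                             
                                             
                                             
                                             
                                             


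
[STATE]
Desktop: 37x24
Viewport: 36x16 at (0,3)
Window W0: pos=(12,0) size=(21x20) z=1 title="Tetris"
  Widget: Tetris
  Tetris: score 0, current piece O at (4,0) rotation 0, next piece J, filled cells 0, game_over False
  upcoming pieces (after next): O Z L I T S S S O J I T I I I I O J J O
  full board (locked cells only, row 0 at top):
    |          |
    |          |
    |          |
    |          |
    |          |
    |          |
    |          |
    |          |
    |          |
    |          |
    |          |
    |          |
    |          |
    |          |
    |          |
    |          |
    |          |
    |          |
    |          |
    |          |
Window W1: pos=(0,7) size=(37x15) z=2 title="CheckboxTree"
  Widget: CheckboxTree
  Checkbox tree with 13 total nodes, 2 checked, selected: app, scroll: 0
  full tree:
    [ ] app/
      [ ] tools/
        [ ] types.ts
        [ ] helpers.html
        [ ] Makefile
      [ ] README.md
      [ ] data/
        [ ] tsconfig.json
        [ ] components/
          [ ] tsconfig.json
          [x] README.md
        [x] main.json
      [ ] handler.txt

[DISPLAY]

            ┃          │Next:   ┃   
            ┃          │█       ┃   
            ┃          │███     ┃   
            ┃          │        ┃   
┏━━━━━━━━━━━━━━━━━━━━━━━━━━━━━━━━━━━
┃ CheckboxTree                      
┠───────────────────────────────────
┃>[-] app/                          
┃   [ ] tools/                      
┃     [ ] types.ts                  
┃     [ ] helpers.html              
┃     [ ] Makefile                  
┃   [ ] README.md                   
┃   [-] data/                       
┃     [ ] tsconfig.json             
┃     [-] components/               


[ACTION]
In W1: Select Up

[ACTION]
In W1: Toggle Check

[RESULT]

            ┃          │Next:   ┃   
            ┃          │█       ┃   
            ┃          │███     ┃   
            ┃          │        ┃   
┏━━━━━━━━━━━━━━━━━━━━━━━━━━━━━━━━━━━
┃ CheckboxTree                      
┠───────────────────────────────────
┃>[x] app/                          
┃   [x] tools/                      
┃     [x] types.ts                  
┃     [x] helpers.html              
┃     [x] Makefile                  
┃   [x] README.md                   
┃   [x] data/                       
┃     [x] tsconfig.json             
┃     [x] components/               


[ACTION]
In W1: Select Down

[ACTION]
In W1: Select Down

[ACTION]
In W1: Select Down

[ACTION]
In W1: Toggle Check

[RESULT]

            ┃          │Next:   ┃   
            ┃          │█       ┃   
            ┃          │███     ┃   
            ┃          │        ┃   
┏━━━━━━━━━━━━━━━━━━━━━━━━━━━━━━━━━━━
┃ CheckboxTree                      
┠───────────────────────────────────
┃ [-] app/                          
┃   [-] tools/                      
┃     [x] types.ts                  
┃>    [ ] helpers.html              
┃     [x] Makefile                  
┃   [x] README.md                   
┃   [x] data/                       
┃     [x] tsconfig.json             
┃     [x] components/               


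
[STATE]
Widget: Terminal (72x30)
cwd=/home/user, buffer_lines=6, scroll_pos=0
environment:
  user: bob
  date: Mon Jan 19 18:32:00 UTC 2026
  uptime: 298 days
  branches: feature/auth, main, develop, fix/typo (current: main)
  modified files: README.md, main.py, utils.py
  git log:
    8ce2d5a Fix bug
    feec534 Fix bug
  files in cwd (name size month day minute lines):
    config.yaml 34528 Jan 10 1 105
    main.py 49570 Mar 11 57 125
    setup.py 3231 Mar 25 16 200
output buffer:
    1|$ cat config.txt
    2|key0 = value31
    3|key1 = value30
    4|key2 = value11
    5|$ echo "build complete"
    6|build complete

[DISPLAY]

$ cat config.txt                                                        
key0 = value31                                                          
key1 = value30                                                          
key2 = value11                                                          
$ echo "build complete"                                                 
build complete                                                          
$ █                                                                     
                                                                        
                                                                        
                                                                        
                                                                        
                                                                        
                                                                        
                                                                        
                                                                        
                                                                        
                                                                        
                                                                        
                                                                        
                                                                        
                                                                        
                                                                        
                                                                        
                                                                        
                                                                        
                                                                        
                                                                        
                                                                        
                                                                        
                                                                        


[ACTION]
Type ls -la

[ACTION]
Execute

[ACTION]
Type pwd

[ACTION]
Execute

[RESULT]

$ cat config.txt                                                        
key0 = value31                                                          
key1 = value30                                                          
key2 = value11                                                          
$ echo "build complete"                                                 
build complete                                                          
$ ls -la                                                                
-rw-r--r--  1 bob group    34528 Jan 10 10:01 config.yaml               
-rw-r--r--  1 bob group    49570 Mar 11 10:57 main.py                   
-rw-r--r--  1 bob group     3231 Mar 25 10:16 setup.py                  
$ pwd                                                                   
/home/user                                                              
$ █                                                                     
                                                                        
                                                                        
                                                                        
                                                                        
                                                                        
                                                                        
                                                                        
                                                                        
                                                                        
                                                                        
                                                                        
                                                                        
                                                                        
                                                                        
                                                                        
                                                                        
                                                                        


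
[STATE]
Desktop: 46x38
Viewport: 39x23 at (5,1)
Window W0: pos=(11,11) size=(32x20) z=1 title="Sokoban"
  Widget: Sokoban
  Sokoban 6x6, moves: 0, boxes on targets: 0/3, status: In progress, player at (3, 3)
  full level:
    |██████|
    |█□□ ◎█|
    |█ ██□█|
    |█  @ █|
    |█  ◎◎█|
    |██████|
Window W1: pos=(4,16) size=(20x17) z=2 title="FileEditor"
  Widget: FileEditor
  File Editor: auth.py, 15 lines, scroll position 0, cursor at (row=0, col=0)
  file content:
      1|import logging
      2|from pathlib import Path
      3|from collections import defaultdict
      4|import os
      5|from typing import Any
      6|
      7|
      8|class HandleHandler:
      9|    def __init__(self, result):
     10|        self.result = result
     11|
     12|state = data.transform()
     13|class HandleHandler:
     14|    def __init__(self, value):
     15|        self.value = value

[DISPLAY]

                                       
                                       
                                       
                                       
                                       
                                       
                                       
                                       
                                       
                                       
      ┏━━━━━━━━━━━━━━━━━━━━━━━━━━━━━━┓ 
      ┃ Sokoban                      ┃ 
      ┠──────────────────────────────┨ 
      ┃██████                        ┃ 
      ┃█□□ ◎█                        ┃ 
━━━━━━━━━━━━━━━━━━┓                  ┃ 
 FileEditor       ┃                  ┃ 
──────────────────┨                  ┃ 
█mport logging   ▲┃                  ┃ 
from pathlib impo█┃3                 ┃ 
from collections ░┃                  ┃ 
import os        ░┃                  ┃ 
from typing impor░┃                  ┃ 


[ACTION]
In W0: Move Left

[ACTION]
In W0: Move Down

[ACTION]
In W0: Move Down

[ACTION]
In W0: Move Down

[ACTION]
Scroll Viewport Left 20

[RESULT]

                                       
                                       
                                       
                                       
                                       
                                       
                                       
                                       
                                       
                                       
           ┏━━━━━━━━━━━━━━━━━━━━━━━━━━━
           ┃ Sokoban                   
           ┠───────────────────────────
           ┃██████                     
           ┃█□□ ◎█                     
    ┏━━━━━━━━━━━━━━━━━━┓               
    ┃ FileEditor       ┃               
    ┠──────────────────┨               
    ┃█mport logging   ▲┃               
    ┃from pathlib impo█┃3              
    ┃from collections ░┃               
    ┃import os        ░┃               
    ┃from typing impor░┃               
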